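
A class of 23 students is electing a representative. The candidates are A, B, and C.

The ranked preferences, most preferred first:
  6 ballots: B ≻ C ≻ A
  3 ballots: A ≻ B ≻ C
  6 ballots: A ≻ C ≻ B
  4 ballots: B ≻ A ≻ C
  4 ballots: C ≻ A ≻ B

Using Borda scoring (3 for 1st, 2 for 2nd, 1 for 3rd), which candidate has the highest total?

A: 6×1 + 3×3 + 6×3 + 4×2 + 4×2 = 49
B: 6×3 + 3×2 + 6×1 + 4×3 + 4×1 = 46
C: 6×2 + 3×1 + 6×2 + 4×1 + 4×3 = 43

A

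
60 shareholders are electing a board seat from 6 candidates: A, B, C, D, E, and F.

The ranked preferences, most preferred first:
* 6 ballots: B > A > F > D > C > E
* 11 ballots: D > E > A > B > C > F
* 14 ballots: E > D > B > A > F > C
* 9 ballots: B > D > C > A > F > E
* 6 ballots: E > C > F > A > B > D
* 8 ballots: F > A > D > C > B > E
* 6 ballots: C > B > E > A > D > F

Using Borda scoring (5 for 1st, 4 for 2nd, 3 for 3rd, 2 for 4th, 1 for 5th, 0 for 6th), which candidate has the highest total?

A: 6×4 + 11×3 + 14×2 + 9×2 + 6×2 + 8×4 + 6×2 = 159
B: 6×5 + 11×2 + 14×3 + 9×5 + 6×1 + 8×1 + 6×4 = 177
C: 6×1 + 11×1 + 14×0 + 9×3 + 6×4 + 8×2 + 6×5 = 114
D: 6×2 + 11×5 + 14×4 + 9×4 + 6×0 + 8×3 + 6×1 = 189
E: 6×0 + 11×4 + 14×5 + 9×0 + 6×5 + 8×0 + 6×3 = 162
F: 6×3 + 11×0 + 14×1 + 9×1 + 6×3 + 8×5 + 6×0 = 99

D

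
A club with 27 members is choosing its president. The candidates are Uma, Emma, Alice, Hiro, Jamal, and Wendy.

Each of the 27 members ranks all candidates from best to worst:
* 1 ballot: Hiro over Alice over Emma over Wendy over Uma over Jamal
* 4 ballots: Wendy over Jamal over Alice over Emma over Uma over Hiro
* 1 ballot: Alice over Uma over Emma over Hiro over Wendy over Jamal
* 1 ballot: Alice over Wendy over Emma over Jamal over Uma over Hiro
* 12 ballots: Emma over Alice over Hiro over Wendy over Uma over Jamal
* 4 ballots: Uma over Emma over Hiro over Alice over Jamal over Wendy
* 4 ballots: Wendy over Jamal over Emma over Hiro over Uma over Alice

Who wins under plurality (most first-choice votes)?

Emma

First-place votes: Uma 4, Emma 12, Alice 2, Hiro 1, Jamal 0, Wendy 8.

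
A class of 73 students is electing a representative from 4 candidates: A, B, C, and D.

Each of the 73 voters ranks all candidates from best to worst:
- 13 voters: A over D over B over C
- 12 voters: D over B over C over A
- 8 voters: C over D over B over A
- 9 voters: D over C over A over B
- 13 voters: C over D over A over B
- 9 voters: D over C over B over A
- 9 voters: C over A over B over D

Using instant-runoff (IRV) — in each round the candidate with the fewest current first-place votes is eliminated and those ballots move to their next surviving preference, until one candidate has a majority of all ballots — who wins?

D

Round 1: A 13, B 0, C 30, D 30. B eliminated.
Round 2: A 13, C 30, D 30. A eliminated.
Round 3: C 30, D 43. D has a majority (≥37).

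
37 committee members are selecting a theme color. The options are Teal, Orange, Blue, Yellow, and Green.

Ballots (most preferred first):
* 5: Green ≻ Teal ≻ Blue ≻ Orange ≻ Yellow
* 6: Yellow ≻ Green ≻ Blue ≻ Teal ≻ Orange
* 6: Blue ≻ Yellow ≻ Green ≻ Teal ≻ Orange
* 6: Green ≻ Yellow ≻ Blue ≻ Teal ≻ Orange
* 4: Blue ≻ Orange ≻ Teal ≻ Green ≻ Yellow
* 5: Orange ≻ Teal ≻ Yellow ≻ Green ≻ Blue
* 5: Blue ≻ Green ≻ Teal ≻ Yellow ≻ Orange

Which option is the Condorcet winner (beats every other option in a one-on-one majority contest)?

Green vs Teal: 28–9
Green vs Orange: 28–9
Green vs Blue: 22–15
Green vs Yellow: 20–17
Green beats every other option.

Green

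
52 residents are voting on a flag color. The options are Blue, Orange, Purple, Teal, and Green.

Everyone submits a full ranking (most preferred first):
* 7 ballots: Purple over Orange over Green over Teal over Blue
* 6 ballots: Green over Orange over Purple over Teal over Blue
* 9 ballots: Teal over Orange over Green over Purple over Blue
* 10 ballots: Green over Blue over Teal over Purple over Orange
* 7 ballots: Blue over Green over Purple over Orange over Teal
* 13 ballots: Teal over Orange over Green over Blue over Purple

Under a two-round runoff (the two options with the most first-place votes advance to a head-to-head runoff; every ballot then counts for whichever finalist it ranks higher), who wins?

Round 1 first-place votes: Blue 7, Orange 0, Purple 7, Teal 22, Green 16. Teal and Green advance.
Runoff: Teal is ranked above Green on 22 ballots, Green above Teal on 30.

Green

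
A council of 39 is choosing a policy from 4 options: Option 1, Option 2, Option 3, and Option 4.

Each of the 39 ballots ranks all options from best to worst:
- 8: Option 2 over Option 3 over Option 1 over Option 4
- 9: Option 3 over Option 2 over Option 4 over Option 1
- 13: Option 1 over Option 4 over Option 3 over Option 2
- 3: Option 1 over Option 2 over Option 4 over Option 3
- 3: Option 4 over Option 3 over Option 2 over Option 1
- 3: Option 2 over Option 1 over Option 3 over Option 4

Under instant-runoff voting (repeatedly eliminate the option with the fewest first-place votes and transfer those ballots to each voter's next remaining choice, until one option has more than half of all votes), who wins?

Round 1: Option 1 16, Option 2 11, Option 3 9, Option 4 3. Option 4 eliminated.
Round 2: Option 1 16, Option 2 11, Option 3 12. Option 2 eliminated.
Round 3: Option 1 19, Option 3 20. Option 3 has a majority (≥20).

Option 3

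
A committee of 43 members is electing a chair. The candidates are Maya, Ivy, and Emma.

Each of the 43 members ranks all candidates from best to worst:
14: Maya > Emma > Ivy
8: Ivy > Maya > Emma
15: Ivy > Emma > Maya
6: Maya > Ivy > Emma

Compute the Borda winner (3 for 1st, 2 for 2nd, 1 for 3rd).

Ivy

Maya: 14×3 + 8×2 + 15×1 + 6×3 = 91
Ivy: 14×1 + 8×3 + 15×3 + 6×2 = 95
Emma: 14×2 + 8×1 + 15×2 + 6×1 = 72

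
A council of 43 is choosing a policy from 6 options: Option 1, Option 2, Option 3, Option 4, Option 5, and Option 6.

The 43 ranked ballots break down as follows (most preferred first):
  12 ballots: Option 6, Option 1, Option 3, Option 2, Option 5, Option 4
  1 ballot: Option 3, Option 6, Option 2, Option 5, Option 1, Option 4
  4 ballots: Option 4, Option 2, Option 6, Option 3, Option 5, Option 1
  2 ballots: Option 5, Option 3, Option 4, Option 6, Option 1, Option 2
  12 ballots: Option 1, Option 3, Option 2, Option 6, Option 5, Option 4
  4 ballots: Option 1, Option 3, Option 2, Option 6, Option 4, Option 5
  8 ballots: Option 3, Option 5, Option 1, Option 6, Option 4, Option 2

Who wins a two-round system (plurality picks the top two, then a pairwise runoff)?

Round 1 first-place votes: Option 1 16, Option 2 0, Option 3 9, Option 4 4, Option 5 2, Option 6 12. Option 1 and Option 6 advance.
Runoff: Option 1 is ranked above Option 6 on 24 ballots, Option 6 above Option 1 on 19.

Option 1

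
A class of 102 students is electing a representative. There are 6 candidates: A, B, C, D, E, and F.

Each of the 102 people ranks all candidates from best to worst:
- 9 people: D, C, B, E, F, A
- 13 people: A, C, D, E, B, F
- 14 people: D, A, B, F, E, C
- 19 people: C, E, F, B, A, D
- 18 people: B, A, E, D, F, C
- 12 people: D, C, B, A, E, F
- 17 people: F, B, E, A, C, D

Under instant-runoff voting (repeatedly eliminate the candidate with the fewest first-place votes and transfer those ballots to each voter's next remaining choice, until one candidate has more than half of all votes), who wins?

Round 1: A 13, B 18, C 19, D 35, E 0, F 17. E eliminated.
Round 2: A 13, B 18, C 19, D 35, F 17. A eliminated.
Round 3: B 18, C 32, D 35, F 17. F eliminated.
Round 4: B 35, C 32, D 35. C eliminated.
Round 5: B 54, D 48. B has a majority (≥52).

B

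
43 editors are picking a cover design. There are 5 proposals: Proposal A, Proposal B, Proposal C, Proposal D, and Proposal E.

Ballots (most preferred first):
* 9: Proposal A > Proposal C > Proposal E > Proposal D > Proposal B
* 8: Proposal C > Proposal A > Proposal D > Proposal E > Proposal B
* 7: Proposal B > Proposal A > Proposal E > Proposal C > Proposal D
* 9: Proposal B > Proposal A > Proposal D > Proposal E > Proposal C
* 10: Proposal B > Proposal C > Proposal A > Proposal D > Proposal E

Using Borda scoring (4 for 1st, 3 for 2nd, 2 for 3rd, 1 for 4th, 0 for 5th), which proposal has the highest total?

Proposal A

Proposal A: 9×4 + 8×3 + 7×3 + 9×3 + 10×2 = 128
Proposal B: 9×0 + 8×0 + 7×4 + 9×4 + 10×4 = 104
Proposal C: 9×3 + 8×4 + 7×1 + 9×0 + 10×3 = 96
Proposal D: 9×1 + 8×2 + 7×0 + 9×2 + 10×1 = 53
Proposal E: 9×2 + 8×1 + 7×2 + 9×1 + 10×0 = 49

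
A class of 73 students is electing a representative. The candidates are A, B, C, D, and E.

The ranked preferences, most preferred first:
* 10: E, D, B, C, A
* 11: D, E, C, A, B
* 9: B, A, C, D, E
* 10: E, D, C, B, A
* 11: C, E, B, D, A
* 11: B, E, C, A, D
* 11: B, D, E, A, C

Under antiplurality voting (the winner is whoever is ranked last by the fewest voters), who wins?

E

Last-place votes: A 31, B 11, C 11, D 11, E 9.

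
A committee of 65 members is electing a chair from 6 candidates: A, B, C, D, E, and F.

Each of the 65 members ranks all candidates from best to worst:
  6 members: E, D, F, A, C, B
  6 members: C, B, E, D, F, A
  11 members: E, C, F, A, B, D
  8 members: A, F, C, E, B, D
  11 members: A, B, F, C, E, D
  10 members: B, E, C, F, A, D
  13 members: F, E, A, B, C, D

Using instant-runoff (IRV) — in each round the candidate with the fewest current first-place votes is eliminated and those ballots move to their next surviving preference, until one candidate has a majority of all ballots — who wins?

E

Round 1: A 19, B 10, C 6, D 0, E 17, F 13. D eliminated.
Round 2: A 19, B 10, C 6, E 17, F 13. C eliminated.
Round 3: A 19, B 16, E 17, F 13. F eliminated.
Round 4: A 19, B 16, E 30. B eliminated.
Round 5: A 19, E 46. E has a majority (≥33).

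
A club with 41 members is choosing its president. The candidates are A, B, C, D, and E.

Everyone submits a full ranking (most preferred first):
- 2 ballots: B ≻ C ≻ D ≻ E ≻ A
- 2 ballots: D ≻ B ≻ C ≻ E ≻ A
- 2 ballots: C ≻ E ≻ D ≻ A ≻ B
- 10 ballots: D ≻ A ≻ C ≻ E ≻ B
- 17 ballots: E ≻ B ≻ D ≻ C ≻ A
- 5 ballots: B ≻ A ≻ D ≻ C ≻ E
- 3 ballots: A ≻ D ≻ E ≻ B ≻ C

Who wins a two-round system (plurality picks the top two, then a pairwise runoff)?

D

Round 1 first-place votes: A 3, B 7, C 2, D 12, E 17. E and D advance.
Runoff: E is ranked above D on 19 ballots, D above E on 22.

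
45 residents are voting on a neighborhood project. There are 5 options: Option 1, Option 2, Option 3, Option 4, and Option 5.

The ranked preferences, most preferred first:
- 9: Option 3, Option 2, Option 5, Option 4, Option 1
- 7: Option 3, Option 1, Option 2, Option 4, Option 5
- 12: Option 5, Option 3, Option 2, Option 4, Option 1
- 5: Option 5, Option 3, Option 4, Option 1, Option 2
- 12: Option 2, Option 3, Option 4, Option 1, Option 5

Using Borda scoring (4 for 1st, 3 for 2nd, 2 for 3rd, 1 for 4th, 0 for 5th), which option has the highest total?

Option 1: 9×0 + 7×3 + 12×0 + 5×1 + 12×1 = 38
Option 2: 9×3 + 7×2 + 12×2 + 5×0 + 12×4 = 113
Option 3: 9×4 + 7×4 + 12×3 + 5×3 + 12×3 = 151
Option 4: 9×1 + 7×1 + 12×1 + 5×2 + 12×2 = 62
Option 5: 9×2 + 7×0 + 12×4 + 5×4 + 12×0 = 86

Option 3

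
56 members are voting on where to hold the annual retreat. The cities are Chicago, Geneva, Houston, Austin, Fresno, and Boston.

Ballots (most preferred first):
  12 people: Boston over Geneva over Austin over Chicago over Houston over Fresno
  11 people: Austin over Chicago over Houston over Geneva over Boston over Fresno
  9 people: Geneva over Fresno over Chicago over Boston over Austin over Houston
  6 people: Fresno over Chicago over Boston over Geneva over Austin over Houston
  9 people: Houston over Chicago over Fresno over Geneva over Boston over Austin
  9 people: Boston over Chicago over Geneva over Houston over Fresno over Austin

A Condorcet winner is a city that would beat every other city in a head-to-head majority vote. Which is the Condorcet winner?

Chicago vs Geneva: 35–21
Chicago vs Houston: 47–9
Chicago vs Austin: 33–23
Chicago vs Fresno: 41–15
Chicago vs Boston: 35–21
Chicago beats every other city.

Chicago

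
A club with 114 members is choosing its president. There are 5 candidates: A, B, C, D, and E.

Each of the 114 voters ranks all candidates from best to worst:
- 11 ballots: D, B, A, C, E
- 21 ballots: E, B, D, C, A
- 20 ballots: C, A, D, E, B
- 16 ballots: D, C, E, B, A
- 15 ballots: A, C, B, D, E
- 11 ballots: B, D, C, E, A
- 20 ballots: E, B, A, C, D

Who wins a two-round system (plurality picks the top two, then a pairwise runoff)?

Round 1 first-place votes: A 15, B 11, C 20, D 27, E 41. E and D advance.
Runoff: E is ranked above D on 41 ballots, D above E on 73.

D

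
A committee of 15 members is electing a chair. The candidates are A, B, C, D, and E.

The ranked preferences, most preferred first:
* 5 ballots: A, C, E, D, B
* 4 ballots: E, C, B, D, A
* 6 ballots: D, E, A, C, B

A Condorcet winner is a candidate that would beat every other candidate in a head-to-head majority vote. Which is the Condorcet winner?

E

E vs A: 10–5
E vs B: 15–0
E vs C: 10–5
E vs D: 9–6
E beats every other candidate.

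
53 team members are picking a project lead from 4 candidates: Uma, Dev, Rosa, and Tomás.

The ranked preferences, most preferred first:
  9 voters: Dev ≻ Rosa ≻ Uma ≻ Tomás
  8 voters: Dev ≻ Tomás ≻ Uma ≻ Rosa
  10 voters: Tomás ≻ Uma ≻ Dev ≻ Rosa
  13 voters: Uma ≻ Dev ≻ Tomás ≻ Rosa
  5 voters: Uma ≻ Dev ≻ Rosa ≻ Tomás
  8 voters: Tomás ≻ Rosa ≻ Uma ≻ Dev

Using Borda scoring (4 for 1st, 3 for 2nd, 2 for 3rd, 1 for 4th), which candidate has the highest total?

Uma: 9×2 + 8×2 + 10×3 + 13×4 + 5×4 + 8×2 = 152
Dev: 9×4 + 8×4 + 10×2 + 13×3 + 5×3 + 8×1 = 150
Rosa: 9×3 + 8×1 + 10×1 + 13×1 + 5×2 + 8×3 = 92
Tomás: 9×1 + 8×3 + 10×4 + 13×2 + 5×1 + 8×4 = 136

Uma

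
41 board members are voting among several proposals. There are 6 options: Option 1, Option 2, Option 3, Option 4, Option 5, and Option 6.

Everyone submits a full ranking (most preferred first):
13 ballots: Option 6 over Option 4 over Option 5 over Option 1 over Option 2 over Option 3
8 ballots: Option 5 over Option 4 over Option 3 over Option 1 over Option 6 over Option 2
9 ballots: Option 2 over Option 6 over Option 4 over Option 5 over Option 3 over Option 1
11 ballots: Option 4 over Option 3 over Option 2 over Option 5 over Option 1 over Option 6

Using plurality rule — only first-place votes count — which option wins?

Option 6

First-place votes: Option 1 0, Option 2 9, Option 3 0, Option 4 11, Option 5 8, Option 6 13.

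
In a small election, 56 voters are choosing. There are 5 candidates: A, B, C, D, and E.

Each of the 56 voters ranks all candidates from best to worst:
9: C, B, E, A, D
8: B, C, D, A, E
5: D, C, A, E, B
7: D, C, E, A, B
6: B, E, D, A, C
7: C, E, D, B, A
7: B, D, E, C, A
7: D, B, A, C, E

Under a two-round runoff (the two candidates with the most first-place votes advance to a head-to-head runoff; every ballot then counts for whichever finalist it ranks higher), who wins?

Round 1 first-place votes: A 0, B 21, C 16, D 19, E 0. B and D advance.
Runoff: B is ranked above D on 30 ballots, D above B on 26.

B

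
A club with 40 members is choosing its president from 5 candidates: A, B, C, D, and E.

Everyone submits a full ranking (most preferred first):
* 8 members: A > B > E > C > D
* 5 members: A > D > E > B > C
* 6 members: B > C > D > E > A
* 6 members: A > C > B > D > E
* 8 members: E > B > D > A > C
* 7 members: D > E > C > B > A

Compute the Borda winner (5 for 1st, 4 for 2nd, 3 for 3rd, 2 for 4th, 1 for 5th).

A: 8×5 + 5×5 + 6×1 + 6×5 + 8×2 + 7×1 = 124
B: 8×4 + 5×2 + 6×5 + 6×3 + 8×4 + 7×2 = 136
C: 8×2 + 5×1 + 6×4 + 6×4 + 8×1 + 7×3 = 98
D: 8×1 + 5×4 + 6×3 + 6×2 + 8×3 + 7×5 = 117
E: 8×3 + 5×3 + 6×2 + 6×1 + 8×5 + 7×4 = 125

B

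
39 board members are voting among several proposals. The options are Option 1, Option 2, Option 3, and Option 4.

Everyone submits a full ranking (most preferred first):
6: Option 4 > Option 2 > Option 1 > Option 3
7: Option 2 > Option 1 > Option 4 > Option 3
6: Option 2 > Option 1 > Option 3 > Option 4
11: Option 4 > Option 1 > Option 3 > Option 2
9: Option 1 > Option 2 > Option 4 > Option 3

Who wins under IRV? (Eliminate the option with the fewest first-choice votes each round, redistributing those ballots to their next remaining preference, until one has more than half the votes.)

Round 1: Option 1 9, Option 2 13, Option 3 0, Option 4 17. Option 3 eliminated.
Round 2: Option 1 9, Option 2 13, Option 4 17. Option 1 eliminated.
Round 3: Option 2 22, Option 4 17. Option 2 has a majority (≥20).

Option 2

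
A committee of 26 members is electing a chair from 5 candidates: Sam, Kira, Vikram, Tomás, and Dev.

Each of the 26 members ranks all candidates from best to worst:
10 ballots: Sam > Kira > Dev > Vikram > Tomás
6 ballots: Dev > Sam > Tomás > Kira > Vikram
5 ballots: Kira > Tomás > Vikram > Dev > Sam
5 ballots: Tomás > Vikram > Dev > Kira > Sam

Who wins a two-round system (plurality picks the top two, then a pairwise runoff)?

Dev

Round 1 first-place votes: Sam 10, Kira 5, Vikram 0, Tomás 5, Dev 6. Sam and Dev advance.
Runoff: Sam is ranked above Dev on 10 ballots, Dev above Sam on 16.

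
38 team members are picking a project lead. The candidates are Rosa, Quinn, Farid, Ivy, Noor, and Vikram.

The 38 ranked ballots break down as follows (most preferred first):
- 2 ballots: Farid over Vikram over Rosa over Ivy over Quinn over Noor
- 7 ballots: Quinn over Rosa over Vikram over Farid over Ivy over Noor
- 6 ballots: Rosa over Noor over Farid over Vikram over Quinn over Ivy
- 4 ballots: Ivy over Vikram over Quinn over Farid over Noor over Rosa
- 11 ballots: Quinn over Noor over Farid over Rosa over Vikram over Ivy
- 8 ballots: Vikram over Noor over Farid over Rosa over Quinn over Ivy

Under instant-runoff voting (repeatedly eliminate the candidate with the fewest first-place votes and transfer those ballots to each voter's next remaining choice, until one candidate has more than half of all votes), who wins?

Round 1: Rosa 6, Quinn 18, Farid 2, Ivy 4, Noor 0, Vikram 8. Noor eliminated.
Round 2: Rosa 6, Quinn 18, Farid 2, Ivy 4, Vikram 8. Farid eliminated.
Round 3: Rosa 6, Quinn 18, Ivy 4, Vikram 10. Ivy eliminated.
Round 4: Rosa 6, Quinn 18, Vikram 14. Rosa eliminated.
Round 5: Quinn 18, Vikram 20. Vikram has a majority (≥20).

Vikram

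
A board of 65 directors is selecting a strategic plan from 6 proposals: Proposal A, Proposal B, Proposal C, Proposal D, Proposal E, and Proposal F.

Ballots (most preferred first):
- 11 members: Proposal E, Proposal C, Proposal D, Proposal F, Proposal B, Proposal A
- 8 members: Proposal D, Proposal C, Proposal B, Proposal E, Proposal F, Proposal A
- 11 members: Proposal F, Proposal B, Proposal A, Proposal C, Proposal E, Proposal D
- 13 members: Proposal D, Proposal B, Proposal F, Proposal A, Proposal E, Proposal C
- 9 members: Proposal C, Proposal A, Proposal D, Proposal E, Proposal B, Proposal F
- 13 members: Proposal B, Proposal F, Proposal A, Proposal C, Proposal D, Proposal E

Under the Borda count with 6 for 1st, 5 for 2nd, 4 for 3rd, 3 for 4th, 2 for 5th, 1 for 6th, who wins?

Proposal A: 11×1 + 8×1 + 11×4 + 13×3 + 9×5 + 13×4 = 199
Proposal B: 11×2 + 8×4 + 11×5 + 13×5 + 9×2 + 13×6 = 270
Proposal C: 11×5 + 8×5 + 11×3 + 13×1 + 9×6 + 13×3 = 234
Proposal D: 11×4 + 8×6 + 11×1 + 13×6 + 9×4 + 13×2 = 243
Proposal E: 11×6 + 8×3 + 11×2 + 13×2 + 9×3 + 13×1 = 178
Proposal F: 11×3 + 8×2 + 11×6 + 13×4 + 9×1 + 13×5 = 241

Proposal B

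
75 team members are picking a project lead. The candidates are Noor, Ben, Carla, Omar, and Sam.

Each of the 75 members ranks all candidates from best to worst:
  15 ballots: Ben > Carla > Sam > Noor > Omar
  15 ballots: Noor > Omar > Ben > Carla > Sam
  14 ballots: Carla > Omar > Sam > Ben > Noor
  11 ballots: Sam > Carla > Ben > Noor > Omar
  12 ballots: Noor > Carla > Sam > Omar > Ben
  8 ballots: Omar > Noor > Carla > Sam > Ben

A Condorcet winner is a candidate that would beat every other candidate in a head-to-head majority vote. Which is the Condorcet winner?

Carla vs Noor: 40–35
Carla vs Ben: 45–30
Carla vs Omar: 52–23
Carla vs Sam: 64–11
Carla beats every other candidate.

Carla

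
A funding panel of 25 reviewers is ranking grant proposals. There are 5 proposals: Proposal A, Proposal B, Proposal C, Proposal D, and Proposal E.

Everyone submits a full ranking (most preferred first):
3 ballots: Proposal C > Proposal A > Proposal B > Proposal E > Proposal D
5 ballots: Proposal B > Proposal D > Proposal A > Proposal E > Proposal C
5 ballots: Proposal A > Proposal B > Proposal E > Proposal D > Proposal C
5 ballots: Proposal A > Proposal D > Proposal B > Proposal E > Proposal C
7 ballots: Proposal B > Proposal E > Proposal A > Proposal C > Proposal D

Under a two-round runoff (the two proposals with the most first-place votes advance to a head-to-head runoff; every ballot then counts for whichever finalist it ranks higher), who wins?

Proposal A

Round 1 first-place votes: Proposal A 10, Proposal B 12, Proposal C 3, Proposal D 0, Proposal E 0. Proposal B and Proposal A advance.
Runoff: Proposal B is ranked above Proposal A on 12 ballots, Proposal A above Proposal B on 13.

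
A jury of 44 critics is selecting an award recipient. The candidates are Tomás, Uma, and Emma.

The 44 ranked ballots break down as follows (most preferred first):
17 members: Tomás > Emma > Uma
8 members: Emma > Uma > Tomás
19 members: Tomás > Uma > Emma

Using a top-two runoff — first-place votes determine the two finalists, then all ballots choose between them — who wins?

Round 1 first-place votes: Tomás 36, Uma 0, Emma 8. Tomás and Emma advance.
Runoff: Tomás is ranked above Emma on 36 ballots, Emma above Tomás on 8.

Tomás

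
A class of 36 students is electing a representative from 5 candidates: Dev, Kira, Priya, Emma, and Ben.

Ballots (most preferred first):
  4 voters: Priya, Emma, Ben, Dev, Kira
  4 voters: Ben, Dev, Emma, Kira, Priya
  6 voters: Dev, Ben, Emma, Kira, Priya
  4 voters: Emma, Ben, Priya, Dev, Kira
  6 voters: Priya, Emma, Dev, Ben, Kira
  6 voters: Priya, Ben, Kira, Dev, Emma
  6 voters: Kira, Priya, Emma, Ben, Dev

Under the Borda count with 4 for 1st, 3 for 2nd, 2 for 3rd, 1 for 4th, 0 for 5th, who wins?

Dev: 4×1 + 4×3 + 6×4 + 4×1 + 6×2 + 6×1 + 6×0 = 62
Kira: 4×0 + 4×1 + 6×1 + 4×0 + 6×0 + 6×2 + 6×4 = 46
Priya: 4×4 + 4×0 + 6×0 + 4×2 + 6×4 + 6×4 + 6×3 = 90
Emma: 4×3 + 4×2 + 6×2 + 4×4 + 6×3 + 6×0 + 6×2 = 78
Ben: 4×2 + 4×4 + 6×3 + 4×3 + 6×1 + 6×3 + 6×1 = 84

Priya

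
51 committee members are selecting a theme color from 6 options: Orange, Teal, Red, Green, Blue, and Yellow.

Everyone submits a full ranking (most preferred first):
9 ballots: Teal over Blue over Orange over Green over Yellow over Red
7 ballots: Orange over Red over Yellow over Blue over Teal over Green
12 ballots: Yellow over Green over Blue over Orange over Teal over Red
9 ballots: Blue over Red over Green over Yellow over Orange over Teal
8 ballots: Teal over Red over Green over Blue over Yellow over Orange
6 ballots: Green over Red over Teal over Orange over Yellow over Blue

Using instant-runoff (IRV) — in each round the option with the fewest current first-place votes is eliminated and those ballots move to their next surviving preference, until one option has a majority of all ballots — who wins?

Yellow

Round 1: Orange 7, Teal 17, Red 0, Green 6, Blue 9, Yellow 12. Red eliminated.
Round 2: Orange 7, Teal 17, Green 6, Blue 9, Yellow 12. Green eliminated.
Round 3: Orange 7, Teal 23, Blue 9, Yellow 12. Orange eliminated.
Round 4: Teal 23, Blue 9, Yellow 19. Blue eliminated.
Round 5: Teal 23, Yellow 28. Yellow has a majority (≥26).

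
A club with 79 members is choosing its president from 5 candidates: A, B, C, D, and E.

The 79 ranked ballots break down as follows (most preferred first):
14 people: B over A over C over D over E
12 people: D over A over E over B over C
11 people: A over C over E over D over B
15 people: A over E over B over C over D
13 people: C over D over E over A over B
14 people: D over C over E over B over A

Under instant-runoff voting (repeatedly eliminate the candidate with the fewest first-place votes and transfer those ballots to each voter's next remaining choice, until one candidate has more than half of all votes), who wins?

Round 1: A 26, B 14, C 13, D 26, E 0. E eliminated.
Round 2: A 26, B 14, C 13, D 26. C eliminated.
Round 3: A 26, B 14, D 39. B eliminated.
Round 4: A 40, D 39. A has a majority (≥40).

A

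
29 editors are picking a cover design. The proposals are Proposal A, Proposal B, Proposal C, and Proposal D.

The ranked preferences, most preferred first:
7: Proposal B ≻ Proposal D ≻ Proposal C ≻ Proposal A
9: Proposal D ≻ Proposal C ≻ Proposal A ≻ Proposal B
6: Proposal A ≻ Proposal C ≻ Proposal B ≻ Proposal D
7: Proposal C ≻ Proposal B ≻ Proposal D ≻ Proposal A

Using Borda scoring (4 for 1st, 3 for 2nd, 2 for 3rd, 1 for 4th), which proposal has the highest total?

Proposal C

Proposal A: 7×1 + 9×2 + 6×4 + 7×1 = 56
Proposal B: 7×4 + 9×1 + 6×2 + 7×3 = 70
Proposal C: 7×2 + 9×3 + 6×3 + 7×4 = 87
Proposal D: 7×3 + 9×4 + 6×1 + 7×2 = 77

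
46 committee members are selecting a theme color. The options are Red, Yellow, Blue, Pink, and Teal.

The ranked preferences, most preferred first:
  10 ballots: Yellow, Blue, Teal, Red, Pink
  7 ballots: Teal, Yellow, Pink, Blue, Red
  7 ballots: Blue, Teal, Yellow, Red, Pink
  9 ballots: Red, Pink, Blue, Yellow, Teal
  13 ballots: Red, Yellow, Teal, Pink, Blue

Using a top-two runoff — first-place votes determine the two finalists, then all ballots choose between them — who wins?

Yellow

Round 1 first-place votes: Red 22, Yellow 10, Blue 7, Pink 0, Teal 7. Red and Yellow advance.
Runoff: Red is ranked above Yellow on 22 ballots, Yellow above Red on 24.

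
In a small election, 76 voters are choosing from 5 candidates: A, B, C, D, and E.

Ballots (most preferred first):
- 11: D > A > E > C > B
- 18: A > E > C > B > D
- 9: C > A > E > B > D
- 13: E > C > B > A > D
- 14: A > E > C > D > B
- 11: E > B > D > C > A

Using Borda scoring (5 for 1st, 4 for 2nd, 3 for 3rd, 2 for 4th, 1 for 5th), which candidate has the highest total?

E

A: 11×4 + 18×5 + 9×4 + 13×2 + 14×5 + 11×1 = 277
B: 11×1 + 18×2 + 9×2 + 13×3 + 14×1 + 11×4 = 162
C: 11×2 + 18×3 + 9×5 + 13×4 + 14×3 + 11×2 = 237
D: 11×5 + 18×1 + 9×1 + 13×1 + 14×2 + 11×3 = 156
E: 11×3 + 18×4 + 9×3 + 13×5 + 14×4 + 11×5 = 308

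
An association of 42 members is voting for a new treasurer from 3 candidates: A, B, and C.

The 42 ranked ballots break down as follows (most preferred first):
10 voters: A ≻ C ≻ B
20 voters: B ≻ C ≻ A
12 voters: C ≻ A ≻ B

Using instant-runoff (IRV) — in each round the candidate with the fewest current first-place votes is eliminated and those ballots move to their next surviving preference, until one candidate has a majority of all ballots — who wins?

C

Round 1: A 10, B 20, C 12. A eliminated.
Round 2: B 20, C 22. C has a majority (≥22).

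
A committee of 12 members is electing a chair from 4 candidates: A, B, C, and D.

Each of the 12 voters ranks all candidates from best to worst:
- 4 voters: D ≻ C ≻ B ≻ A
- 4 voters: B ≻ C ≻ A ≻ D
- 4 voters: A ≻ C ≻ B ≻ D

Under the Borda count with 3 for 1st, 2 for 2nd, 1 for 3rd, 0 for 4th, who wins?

C

A: 4×0 + 4×1 + 4×3 = 16
B: 4×1 + 4×3 + 4×1 = 20
C: 4×2 + 4×2 + 4×2 = 24
D: 4×3 + 4×0 + 4×0 = 12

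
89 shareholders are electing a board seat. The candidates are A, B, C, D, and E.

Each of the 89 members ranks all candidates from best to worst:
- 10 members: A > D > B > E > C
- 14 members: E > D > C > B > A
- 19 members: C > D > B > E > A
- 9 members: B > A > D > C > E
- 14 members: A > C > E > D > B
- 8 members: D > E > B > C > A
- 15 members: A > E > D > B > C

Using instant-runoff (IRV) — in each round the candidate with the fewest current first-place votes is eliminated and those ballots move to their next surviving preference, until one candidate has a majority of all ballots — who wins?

A

Round 1: A 39, B 9, C 19, D 8, E 14. D eliminated.
Round 2: A 39, B 9, C 19, E 22. B eliminated.
Round 3: A 48, C 19, E 22. A has a majority (≥45).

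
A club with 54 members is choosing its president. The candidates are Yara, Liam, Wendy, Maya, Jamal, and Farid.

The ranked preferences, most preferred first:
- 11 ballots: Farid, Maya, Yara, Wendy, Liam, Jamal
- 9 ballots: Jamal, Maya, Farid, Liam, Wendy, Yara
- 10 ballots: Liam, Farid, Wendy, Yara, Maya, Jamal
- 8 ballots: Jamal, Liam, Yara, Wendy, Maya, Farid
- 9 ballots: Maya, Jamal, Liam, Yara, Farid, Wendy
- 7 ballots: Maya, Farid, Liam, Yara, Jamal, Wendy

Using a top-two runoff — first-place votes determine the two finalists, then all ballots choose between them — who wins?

Maya

Round 1 first-place votes: Yara 0, Liam 10, Wendy 0, Maya 16, Jamal 17, Farid 11. Jamal and Maya advance.
Runoff: Jamal is ranked above Maya on 17 ballots, Maya above Jamal on 37.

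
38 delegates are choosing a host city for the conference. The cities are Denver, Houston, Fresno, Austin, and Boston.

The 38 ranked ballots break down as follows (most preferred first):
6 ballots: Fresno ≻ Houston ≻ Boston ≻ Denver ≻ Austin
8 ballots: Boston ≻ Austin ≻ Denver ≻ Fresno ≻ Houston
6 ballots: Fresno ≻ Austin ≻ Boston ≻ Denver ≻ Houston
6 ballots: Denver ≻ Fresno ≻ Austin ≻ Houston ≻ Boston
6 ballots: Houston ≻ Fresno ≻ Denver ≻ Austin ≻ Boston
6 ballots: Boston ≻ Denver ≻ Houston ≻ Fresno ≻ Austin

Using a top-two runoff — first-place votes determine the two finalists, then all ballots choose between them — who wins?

Round 1 first-place votes: Denver 6, Houston 6, Fresno 12, Austin 0, Boston 14. Boston and Fresno advance.
Runoff: Boston is ranked above Fresno on 14 ballots, Fresno above Boston on 24.

Fresno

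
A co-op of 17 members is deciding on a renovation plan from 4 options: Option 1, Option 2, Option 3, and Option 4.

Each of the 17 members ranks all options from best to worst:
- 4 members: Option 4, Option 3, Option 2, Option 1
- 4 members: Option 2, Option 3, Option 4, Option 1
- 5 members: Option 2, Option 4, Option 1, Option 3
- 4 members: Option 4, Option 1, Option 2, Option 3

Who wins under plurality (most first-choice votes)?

Option 2

First-place votes: Option 1 0, Option 2 9, Option 3 0, Option 4 8.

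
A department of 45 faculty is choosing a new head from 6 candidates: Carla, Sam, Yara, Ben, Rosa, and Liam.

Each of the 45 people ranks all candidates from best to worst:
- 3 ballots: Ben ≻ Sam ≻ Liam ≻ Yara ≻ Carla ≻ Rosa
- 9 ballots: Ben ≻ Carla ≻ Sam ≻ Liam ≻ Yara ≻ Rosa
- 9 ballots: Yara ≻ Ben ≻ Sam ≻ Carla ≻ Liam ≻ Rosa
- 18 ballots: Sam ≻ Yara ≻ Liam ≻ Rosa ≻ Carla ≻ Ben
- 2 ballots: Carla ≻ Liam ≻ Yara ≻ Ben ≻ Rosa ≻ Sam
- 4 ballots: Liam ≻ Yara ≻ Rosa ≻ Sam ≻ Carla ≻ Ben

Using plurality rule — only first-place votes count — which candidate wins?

Sam

First-place votes: Carla 2, Sam 18, Yara 9, Ben 12, Rosa 0, Liam 4.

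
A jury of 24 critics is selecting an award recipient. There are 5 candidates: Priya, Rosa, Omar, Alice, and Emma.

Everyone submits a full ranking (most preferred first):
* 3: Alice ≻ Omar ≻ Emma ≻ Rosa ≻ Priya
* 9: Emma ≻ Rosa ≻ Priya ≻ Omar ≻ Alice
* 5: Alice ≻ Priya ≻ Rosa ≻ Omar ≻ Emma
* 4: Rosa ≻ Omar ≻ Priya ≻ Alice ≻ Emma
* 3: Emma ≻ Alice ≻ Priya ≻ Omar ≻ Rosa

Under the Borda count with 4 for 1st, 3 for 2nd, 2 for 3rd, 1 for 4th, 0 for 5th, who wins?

Priya: 3×0 + 9×2 + 5×3 + 4×2 + 3×2 = 47
Rosa: 3×1 + 9×3 + 5×2 + 4×4 + 3×0 = 56
Omar: 3×3 + 9×1 + 5×1 + 4×3 + 3×1 = 38
Alice: 3×4 + 9×0 + 5×4 + 4×1 + 3×3 = 45
Emma: 3×2 + 9×4 + 5×0 + 4×0 + 3×4 = 54

Rosa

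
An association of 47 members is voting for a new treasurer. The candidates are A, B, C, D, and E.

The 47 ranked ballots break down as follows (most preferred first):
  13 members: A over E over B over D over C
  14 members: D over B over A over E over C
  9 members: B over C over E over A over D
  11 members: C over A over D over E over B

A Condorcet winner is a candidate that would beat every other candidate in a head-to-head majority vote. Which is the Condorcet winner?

A vs B: 24–23
A vs C: 27–20
A vs D: 33–14
A vs E: 38–9
A beats every other candidate.

A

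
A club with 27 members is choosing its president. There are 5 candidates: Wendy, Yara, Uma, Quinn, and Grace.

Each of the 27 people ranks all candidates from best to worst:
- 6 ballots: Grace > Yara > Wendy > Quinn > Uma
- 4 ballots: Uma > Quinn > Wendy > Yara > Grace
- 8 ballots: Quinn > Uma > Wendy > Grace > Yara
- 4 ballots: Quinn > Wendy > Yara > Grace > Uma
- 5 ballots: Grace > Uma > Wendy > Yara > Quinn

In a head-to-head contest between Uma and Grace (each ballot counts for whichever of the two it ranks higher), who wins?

Grace

Uma is ranked above Grace on 12 ballots; Grace above Uma on 15.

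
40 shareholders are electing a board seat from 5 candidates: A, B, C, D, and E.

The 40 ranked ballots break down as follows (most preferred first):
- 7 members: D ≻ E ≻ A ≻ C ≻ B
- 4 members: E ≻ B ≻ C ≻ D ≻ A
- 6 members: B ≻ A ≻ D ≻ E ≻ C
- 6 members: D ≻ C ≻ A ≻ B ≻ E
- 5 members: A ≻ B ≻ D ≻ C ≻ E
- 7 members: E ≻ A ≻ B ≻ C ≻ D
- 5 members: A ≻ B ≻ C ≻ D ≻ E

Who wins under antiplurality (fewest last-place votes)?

Last-place votes: A 4, B 7, C 6, D 7, E 16.

A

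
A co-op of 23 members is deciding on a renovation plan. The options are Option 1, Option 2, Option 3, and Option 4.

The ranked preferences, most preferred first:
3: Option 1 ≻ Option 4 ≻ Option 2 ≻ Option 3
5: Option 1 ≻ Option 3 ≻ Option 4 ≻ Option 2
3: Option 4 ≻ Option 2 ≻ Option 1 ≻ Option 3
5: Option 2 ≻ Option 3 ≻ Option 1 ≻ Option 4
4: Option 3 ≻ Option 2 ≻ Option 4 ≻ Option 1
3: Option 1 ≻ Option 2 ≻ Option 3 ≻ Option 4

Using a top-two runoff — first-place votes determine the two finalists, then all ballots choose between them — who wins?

Round 1 first-place votes: Option 1 11, Option 2 5, Option 3 4, Option 4 3. Option 1 and Option 2 advance.
Runoff: Option 1 is ranked above Option 2 on 11 ballots, Option 2 above Option 1 on 12.

Option 2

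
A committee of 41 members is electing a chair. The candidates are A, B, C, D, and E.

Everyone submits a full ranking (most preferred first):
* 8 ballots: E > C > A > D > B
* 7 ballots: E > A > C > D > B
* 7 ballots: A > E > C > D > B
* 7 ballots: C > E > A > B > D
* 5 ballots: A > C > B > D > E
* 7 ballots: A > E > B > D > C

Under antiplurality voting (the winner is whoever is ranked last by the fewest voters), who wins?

Last-place votes: A 0, B 22, C 7, D 7, E 5.

A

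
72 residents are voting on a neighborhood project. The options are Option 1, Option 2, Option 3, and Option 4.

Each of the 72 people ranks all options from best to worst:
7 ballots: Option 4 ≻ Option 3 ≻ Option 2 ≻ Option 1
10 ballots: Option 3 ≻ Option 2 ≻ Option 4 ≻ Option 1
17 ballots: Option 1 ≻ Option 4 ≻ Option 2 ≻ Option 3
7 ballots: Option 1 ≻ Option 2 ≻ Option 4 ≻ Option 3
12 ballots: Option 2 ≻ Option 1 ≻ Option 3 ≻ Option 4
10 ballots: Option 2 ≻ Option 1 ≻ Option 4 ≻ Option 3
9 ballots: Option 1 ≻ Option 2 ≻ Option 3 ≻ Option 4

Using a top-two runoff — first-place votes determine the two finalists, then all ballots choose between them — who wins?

Option 2

Round 1 first-place votes: Option 1 33, Option 2 22, Option 3 10, Option 4 7. Option 1 and Option 2 advance.
Runoff: Option 1 is ranked above Option 2 on 33 ballots, Option 2 above Option 1 on 39.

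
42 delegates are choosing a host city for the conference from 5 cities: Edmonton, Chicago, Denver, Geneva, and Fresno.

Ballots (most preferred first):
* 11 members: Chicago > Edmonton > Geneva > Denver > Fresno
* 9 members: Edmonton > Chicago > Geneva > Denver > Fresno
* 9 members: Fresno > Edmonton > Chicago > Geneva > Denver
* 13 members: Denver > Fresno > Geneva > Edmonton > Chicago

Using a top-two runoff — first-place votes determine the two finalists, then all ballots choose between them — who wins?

Round 1 first-place votes: Edmonton 9, Chicago 11, Denver 13, Geneva 0, Fresno 9. Denver and Chicago advance.
Runoff: Denver is ranked above Chicago on 13 ballots, Chicago above Denver on 29.

Chicago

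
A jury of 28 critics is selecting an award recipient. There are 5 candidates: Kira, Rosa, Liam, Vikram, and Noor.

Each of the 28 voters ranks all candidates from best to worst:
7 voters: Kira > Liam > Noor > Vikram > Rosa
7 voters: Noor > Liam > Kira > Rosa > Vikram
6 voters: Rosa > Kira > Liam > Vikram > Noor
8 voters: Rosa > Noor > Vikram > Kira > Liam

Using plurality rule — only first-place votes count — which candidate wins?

First-place votes: Kira 7, Rosa 14, Liam 0, Vikram 0, Noor 7.

Rosa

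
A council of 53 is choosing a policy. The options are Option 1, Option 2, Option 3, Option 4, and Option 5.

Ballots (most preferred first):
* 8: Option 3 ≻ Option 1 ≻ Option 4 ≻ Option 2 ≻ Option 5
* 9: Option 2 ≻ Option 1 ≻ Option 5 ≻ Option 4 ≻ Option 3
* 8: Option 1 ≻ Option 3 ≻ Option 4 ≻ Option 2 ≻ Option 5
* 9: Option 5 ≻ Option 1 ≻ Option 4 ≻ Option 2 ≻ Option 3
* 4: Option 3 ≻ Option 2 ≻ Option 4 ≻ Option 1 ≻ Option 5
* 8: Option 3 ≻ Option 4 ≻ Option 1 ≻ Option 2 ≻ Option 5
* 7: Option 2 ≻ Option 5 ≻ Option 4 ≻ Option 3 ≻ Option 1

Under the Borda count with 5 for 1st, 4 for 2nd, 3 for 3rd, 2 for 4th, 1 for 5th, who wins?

Option 1

Option 1: 8×4 + 9×4 + 8×5 + 9×4 + 4×2 + 8×3 + 7×1 = 183
Option 2: 8×2 + 9×5 + 8×2 + 9×2 + 4×4 + 8×2 + 7×5 = 162
Option 3: 8×5 + 9×1 + 8×4 + 9×1 + 4×5 + 8×5 + 7×2 = 164
Option 4: 8×3 + 9×2 + 8×3 + 9×3 + 4×3 + 8×4 + 7×3 = 158
Option 5: 8×1 + 9×3 + 8×1 + 9×5 + 4×1 + 8×1 + 7×4 = 128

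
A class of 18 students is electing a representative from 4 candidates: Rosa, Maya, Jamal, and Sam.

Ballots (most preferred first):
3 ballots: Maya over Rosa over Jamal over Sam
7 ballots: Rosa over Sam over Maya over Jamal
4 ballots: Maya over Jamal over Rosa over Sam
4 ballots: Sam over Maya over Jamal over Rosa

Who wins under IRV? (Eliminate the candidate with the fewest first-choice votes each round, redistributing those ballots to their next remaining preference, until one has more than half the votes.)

Round 1: Rosa 7, Maya 7, Jamal 0, Sam 4. Jamal eliminated.
Round 2: Rosa 7, Maya 7, Sam 4. Sam eliminated.
Round 3: Rosa 7, Maya 11. Maya has a majority (≥10).

Maya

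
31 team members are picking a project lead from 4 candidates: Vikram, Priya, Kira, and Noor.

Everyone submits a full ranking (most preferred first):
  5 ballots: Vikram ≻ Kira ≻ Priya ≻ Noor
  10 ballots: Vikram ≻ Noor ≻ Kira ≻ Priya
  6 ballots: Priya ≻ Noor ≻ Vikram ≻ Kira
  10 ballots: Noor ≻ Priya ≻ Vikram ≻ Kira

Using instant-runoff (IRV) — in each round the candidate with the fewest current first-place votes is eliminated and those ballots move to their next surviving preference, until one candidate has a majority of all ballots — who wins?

Round 1: Vikram 15, Priya 6, Kira 0, Noor 10. Kira eliminated.
Round 2: Vikram 15, Priya 6, Noor 10. Priya eliminated.
Round 3: Vikram 15, Noor 16. Noor has a majority (≥16).

Noor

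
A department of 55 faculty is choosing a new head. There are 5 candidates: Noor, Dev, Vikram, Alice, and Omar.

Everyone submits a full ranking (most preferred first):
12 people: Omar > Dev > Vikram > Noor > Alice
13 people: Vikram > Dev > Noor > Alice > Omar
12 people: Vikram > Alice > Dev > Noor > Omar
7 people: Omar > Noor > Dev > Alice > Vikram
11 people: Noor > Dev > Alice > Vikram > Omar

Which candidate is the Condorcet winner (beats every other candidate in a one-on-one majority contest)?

Dev vs Noor: 37–18
Dev vs Vikram: 30–25
Dev vs Alice: 43–12
Dev vs Omar: 36–19
Dev beats every other candidate.

Dev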